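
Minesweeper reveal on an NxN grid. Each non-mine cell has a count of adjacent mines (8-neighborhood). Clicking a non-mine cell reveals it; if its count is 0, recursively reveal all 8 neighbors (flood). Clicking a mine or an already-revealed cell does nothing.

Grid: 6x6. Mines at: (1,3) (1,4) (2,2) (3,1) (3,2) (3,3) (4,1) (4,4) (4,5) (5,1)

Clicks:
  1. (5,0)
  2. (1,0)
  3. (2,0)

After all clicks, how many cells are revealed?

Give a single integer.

Answer: 9

Derivation:
Click 1 (5,0) count=2: revealed 1 new [(5,0)] -> total=1
Click 2 (1,0) count=0: revealed 8 new [(0,0) (0,1) (0,2) (1,0) (1,1) (1,2) (2,0) (2,1)] -> total=9
Click 3 (2,0) count=1: revealed 0 new [(none)] -> total=9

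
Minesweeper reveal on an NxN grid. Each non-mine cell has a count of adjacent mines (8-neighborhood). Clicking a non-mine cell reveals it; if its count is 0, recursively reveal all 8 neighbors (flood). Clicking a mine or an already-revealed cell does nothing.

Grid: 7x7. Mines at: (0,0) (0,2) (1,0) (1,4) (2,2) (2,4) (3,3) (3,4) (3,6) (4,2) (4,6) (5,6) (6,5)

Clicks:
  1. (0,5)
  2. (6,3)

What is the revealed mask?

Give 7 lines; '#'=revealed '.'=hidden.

Click 1 (0,5) count=1: revealed 1 new [(0,5)] -> total=1
Click 2 (6,3) count=0: revealed 16 new [(2,0) (2,1) (3,0) (3,1) (4,0) (4,1) (5,0) (5,1) (5,2) (5,3) (5,4) (6,0) (6,1) (6,2) (6,3) (6,4)] -> total=17

Answer: .....#.
.......
##.....
##.....
##.....
#####..
#####..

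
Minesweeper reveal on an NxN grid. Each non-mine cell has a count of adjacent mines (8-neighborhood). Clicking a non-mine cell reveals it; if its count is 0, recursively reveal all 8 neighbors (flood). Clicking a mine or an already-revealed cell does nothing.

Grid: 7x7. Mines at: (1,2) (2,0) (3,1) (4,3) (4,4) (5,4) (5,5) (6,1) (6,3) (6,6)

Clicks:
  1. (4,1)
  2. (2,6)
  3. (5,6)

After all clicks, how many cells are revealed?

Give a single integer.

Answer: 20

Derivation:
Click 1 (4,1) count=1: revealed 1 new [(4,1)] -> total=1
Click 2 (2,6) count=0: revealed 18 new [(0,3) (0,4) (0,5) (0,6) (1,3) (1,4) (1,5) (1,6) (2,3) (2,4) (2,5) (2,6) (3,3) (3,4) (3,5) (3,6) (4,5) (4,6)] -> total=19
Click 3 (5,6) count=2: revealed 1 new [(5,6)] -> total=20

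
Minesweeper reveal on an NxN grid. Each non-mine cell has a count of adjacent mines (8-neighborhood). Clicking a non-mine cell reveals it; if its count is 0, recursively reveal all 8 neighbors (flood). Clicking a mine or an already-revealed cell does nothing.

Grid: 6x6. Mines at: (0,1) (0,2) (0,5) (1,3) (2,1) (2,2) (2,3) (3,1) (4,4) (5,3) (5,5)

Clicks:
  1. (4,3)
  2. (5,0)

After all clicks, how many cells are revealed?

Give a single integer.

Answer: 7

Derivation:
Click 1 (4,3) count=2: revealed 1 new [(4,3)] -> total=1
Click 2 (5,0) count=0: revealed 6 new [(4,0) (4,1) (4,2) (5,0) (5,1) (5,2)] -> total=7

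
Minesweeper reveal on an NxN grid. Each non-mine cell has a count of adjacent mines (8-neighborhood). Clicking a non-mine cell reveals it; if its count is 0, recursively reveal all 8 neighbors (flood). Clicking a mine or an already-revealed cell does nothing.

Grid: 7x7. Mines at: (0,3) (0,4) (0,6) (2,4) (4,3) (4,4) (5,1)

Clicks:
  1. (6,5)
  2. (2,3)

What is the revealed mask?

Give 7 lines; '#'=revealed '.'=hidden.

Answer: .......
.....##
...#.##
.....##
.....##
..#####
..#####

Derivation:
Click 1 (6,5) count=0: revealed 18 new [(1,5) (1,6) (2,5) (2,6) (3,5) (3,6) (4,5) (4,6) (5,2) (5,3) (5,4) (5,5) (5,6) (6,2) (6,3) (6,4) (6,5) (6,6)] -> total=18
Click 2 (2,3) count=1: revealed 1 new [(2,3)] -> total=19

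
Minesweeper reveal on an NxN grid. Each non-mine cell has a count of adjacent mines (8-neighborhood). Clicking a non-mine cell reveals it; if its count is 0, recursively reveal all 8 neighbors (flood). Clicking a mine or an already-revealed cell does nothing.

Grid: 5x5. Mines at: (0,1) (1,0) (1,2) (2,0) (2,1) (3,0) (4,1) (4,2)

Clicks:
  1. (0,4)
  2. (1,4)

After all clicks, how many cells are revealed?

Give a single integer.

Click 1 (0,4) count=0: revealed 10 new [(0,3) (0,4) (1,3) (1,4) (2,3) (2,4) (3,3) (3,4) (4,3) (4,4)] -> total=10
Click 2 (1,4) count=0: revealed 0 new [(none)] -> total=10

Answer: 10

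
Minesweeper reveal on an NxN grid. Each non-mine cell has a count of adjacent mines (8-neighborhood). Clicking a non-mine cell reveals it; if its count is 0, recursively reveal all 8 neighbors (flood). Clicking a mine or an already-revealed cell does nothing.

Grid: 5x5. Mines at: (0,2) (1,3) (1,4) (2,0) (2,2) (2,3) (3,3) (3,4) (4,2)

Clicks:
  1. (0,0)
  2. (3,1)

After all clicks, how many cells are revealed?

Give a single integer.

Click 1 (0,0) count=0: revealed 4 new [(0,0) (0,1) (1,0) (1,1)] -> total=4
Click 2 (3,1) count=3: revealed 1 new [(3,1)] -> total=5

Answer: 5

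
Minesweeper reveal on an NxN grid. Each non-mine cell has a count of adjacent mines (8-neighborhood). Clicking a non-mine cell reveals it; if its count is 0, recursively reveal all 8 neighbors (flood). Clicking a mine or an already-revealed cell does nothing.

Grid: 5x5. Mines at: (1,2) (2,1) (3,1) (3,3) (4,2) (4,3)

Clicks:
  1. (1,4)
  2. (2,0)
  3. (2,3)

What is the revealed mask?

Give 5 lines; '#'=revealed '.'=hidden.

Answer: ...##
...##
#..##
.....
.....

Derivation:
Click 1 (1,4) count=0: revealed 6 new [(0,3) (0,4) (1,3) (1,4) (2,3) (2,4)] -> total=6
Click 2 (2,0) count=2: revealed 1 new [(2,0)] -> total=7
Click 3 (2,3) count=2: revealed 0 new [(none)] -> total=7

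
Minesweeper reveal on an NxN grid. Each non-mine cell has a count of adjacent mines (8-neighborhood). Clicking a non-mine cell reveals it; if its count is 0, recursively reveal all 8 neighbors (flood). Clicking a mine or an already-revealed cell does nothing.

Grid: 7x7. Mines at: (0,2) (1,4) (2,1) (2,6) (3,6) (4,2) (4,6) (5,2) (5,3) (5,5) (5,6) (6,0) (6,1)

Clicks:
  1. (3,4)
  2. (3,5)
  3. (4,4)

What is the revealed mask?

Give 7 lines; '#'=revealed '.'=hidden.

Answer: .......
.......
...###.
...###.
...###.
.......
.......

Derivation:
Click 1 (3,4) count=0: revealed 9 new [(2,3) (2,4) (2,5) (3,3) (3,4) (3,5) (4,3) (4,4) (4,5)] -> total=9
Click 2 (3,5) count=3: revealed 0 new [(none)] -> total=9
Click 3 (4,4) count=2: revealed 0 new [(none)] -> total=9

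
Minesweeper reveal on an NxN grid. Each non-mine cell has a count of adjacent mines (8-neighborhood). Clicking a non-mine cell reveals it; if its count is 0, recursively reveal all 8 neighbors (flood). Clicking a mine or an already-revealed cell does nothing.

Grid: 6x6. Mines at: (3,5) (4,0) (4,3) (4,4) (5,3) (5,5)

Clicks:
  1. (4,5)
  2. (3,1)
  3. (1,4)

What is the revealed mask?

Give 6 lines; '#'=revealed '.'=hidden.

Click 1 (4,5) count=3: revealed 1 new [(4,5)] -> total=1
Click 2 (3,1) count=1: revealed 1 new [(3,1)] -> total=2
Click 3 (1,4) count=0: revealed 22 new [(0,0) (0,1) (0,2) (0,3) (0,4) (0,5) (1,0) (1,1) (1,2) (1,3) (1,4) (1,5) (2,0) (2,1) (2,2) (2,3) (2,4) (2,5) (3,0) (3,2) (3,3) (3,4)] -> total=24

Answer: ######
######
######
#####.
.....#
......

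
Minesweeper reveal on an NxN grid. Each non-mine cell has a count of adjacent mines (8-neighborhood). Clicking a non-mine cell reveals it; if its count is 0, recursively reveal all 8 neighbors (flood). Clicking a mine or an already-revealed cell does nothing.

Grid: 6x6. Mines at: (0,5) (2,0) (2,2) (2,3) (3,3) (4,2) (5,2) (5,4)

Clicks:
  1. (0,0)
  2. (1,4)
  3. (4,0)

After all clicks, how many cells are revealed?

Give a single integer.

Answer: 16

Derivation:
Click 1 (0,0) count=0: revealed 10 new [(0,0) (0,1) (0,2) (0,3) (0,4) (1,0) (1,1) (1,2) (1,3) (1,4)] -> total=10
Click 2 (1,4) count=2: revealed 0 new [(none)] -> total=10
Click 3 (4,0) count=0: revealed 6 new [(3,0) (3,1) (4,0) (4,1) (5,0) (5,1)] -> total=16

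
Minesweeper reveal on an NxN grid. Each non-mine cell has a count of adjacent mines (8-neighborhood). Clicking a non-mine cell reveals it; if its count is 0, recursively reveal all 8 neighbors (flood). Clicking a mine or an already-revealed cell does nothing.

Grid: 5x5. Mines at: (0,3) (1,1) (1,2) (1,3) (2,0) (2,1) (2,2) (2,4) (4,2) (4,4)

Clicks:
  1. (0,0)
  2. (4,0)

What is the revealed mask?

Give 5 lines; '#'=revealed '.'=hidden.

Click 1 (0,0) count=1: revealed 1 new [(0,0)] -> total=1
Click 2 (4,0) count=0: revealed 4 new [(3,0) (3,1) (4,0) (4,1)] -> total=5

Answer: #....
.....
.....
##...
##...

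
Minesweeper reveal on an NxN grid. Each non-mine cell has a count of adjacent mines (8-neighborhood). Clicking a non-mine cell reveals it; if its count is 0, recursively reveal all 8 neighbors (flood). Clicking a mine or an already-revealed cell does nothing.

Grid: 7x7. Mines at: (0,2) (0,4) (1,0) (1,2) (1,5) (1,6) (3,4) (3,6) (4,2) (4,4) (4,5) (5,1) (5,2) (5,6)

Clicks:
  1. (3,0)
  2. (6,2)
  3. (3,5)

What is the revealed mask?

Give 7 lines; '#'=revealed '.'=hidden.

Answer: .......
.......
##.....
##...#.
##.....
.......
..#....

Derivation:
Click 1 (3,0) count=0: revealed 6 new [(2,0) (2,1) (3,0) (3,1) (4,0) (4,1)] -> total=6
Click 2 (6,2) count=2: revealed 1 new [(6,2)] -> total=7
Click 3 (3,5) count=4: revealed 1 new [(3,5)] -> total=8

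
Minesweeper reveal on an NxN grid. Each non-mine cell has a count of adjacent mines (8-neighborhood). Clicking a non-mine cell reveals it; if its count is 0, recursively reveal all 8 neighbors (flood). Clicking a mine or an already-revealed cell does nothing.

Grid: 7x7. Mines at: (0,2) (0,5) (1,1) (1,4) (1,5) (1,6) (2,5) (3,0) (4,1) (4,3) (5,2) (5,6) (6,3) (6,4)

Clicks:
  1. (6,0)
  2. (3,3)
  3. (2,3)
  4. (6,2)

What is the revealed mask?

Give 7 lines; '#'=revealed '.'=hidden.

Answer: .......
.......
...#...
...#...
.......
##.....
###....

Derivation:
Click 1 (6,0) count=0: revealed 4 new [(5,0) (5,1) (6,0) (6,1)] -> total=4
Click 2 (3,3) count=1: revealed 1 new [(3,3)] -> total=5
Click 3 (2,3) count=1: revealed 1 new [(2,3)] -> total=6
Click 4 (6,2) count=2: revealed 1 new [(6,2)] -> total=7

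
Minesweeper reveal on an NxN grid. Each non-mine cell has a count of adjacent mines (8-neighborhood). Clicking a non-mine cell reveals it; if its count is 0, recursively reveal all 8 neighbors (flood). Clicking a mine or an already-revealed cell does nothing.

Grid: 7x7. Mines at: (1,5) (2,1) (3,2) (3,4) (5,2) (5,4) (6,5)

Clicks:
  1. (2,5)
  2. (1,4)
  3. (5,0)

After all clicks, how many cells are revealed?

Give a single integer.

Answer: 10

Derivation:
Click 1 (2,5) count=2: revealed 1 new [(2,5)] -> total=1
Click 2 (1,4) count=1: revealed 1 new [(1,4)] -> total=2
Click 3 (5,0) count=0: revealed 8 new [(3,0) (3,1) (4,0) (4,1) (5,0) (5,1) (6,0) (6,1)] -> total=10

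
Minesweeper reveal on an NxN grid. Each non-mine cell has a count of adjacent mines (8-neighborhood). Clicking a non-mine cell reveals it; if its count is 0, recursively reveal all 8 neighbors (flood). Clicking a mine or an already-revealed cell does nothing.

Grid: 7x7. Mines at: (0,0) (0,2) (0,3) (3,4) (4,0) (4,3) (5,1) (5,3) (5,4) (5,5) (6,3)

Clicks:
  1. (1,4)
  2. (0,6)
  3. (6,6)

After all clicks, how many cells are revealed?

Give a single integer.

Click 1 (1,4) count=1: revealed 1 new [(1,4)] -> total=1
Click 2 (0,6) count=0: revealed 12 new [(0,4) (0,5) (0,6) (1,5) (1,6) (2,4) (2,5) (2,6) (3,5) (3,6) (4,5) (4,6)] -> total=13
Click 3 (6,6) count=1: revealed 1 new [(6,6)] -> total=14

Answer: 14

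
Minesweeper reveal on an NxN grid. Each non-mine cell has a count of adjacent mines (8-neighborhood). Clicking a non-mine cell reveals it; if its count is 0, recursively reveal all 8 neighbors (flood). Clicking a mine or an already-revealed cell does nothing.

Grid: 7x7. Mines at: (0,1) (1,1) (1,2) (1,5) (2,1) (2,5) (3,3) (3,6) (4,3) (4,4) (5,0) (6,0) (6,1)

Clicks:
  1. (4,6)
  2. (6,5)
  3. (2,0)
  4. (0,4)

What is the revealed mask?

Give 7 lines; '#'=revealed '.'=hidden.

Click 1 (4,6) count=1: revealed 1 new [(4,6)] -> total=1
Click 2 (6,5) count=0: revealed 11 new [(4,5) (5,2) (5,3) (5,4) (5,5) (5,6) (6,2) (6,3) (6,4) (6,5) (6,6)] -> total=12
Click 3 (2,0) count=2: revealed 1 new [(2,0)] -> total=13
Click 4 (0,4) count=1: revealed 1 new [(0,4)] -> total=14

Answer: ....#..
.......
#......
.......
.....##
..#####
..#####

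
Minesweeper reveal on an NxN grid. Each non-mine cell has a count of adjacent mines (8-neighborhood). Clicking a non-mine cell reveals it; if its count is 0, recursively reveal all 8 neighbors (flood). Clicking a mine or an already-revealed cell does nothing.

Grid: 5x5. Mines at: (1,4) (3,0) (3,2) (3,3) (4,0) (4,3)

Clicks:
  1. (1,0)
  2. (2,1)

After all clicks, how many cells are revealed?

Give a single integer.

Answer: 12

Derivation:
Click 1 (1,0) count=0: revealed 12 new [(0,0) (0,1) (0,2) (0,3) (1,0) (1,1) (1,2) (1,3) (2,0) (2,1) (2,2) (2,3)] -> total=12
Click 2 (2,1) count=2: revealed 0 new [(none)] -> total=12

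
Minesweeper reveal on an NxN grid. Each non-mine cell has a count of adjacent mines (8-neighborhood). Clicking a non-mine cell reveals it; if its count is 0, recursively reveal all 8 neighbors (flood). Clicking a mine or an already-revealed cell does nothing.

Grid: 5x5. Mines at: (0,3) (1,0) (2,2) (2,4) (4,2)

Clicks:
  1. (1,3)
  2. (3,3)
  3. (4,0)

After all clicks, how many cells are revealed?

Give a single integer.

Answer: 8

Derivation:
Click 1 (1,3) count=3: revealed 1 new [(1,3)] -> total=1
Click 2 (3,3) count=3: revealed 1 new [(3,3)] -> total=2
Click 3 (4,0) count=0: revealed 6 new [(2,0) (2,1) (3,0) (3,1) (4,0) (4,1)] -> total=8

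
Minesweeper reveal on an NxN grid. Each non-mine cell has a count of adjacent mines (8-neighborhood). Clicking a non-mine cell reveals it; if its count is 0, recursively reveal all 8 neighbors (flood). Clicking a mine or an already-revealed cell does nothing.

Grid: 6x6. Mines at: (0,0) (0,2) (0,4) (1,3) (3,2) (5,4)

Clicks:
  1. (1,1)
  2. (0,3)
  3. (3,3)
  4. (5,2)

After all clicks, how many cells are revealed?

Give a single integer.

Click 1 (1,1) count=2: revealed 1 new [(1,1)] -> total=1
Click 2 (0,3) count=3: revealed 1 new [(0,3)] -> total=2
Click 3 (3,3) count=1: revealed 1 new [(3,3)] -> total=3
Click 4 (5,2) count=0: revealed 13 new [(1,0) (2,0) (2,1) (3,0) (3,1) (4,0) (4,1) (4,2) (4,3) (5,0) (5,1) (5,2) (5,3)] -> total=16

Answer: 16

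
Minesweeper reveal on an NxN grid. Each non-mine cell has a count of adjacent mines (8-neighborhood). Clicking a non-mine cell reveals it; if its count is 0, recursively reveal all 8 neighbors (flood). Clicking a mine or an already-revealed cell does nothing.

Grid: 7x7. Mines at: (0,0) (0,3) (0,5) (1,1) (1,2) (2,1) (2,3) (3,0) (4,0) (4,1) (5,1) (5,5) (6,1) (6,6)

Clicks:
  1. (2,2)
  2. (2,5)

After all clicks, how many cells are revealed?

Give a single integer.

Answer: 13

Derivation:
Click 1 (2,2) count=4: revealed 1 new [(2,2)] -> total=1
Click 2 (2,5) count=0: revealed 12 new [(1,4) (1,5) (1,6) (2,4) (2,5) (2,6) (3,4) (3,5) (3,6) (4,4) (4,5) (4,6)] -> total=13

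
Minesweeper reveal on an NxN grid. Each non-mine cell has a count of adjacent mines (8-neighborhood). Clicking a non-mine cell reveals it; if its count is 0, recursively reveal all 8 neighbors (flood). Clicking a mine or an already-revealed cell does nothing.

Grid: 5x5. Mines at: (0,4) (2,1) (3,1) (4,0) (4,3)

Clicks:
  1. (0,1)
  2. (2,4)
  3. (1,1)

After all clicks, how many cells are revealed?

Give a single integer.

Click 1 (0,1) count=0: revealed 8 new [(0,0) (0,1) (0,2) (0,3) (1,0) (1,1) (1,2) (1,3)] -> total=8
Click 2 (2,4) count=0: revealed 7 new [(1,4) (2,2) (2,3) (2,4) (3,2) (3,3) (3,4)] -> total=15
Click 3 (1,1) count=1: revealed 0 new [(none)] -> total=15

Answer: 15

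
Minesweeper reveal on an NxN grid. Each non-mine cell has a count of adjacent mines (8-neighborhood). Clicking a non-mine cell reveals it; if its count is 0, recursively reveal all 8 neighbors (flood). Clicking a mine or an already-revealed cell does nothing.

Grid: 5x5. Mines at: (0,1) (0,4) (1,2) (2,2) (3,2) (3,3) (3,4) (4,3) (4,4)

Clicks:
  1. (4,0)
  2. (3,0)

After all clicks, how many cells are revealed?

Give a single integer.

Answer: 8

Derivation:
Click 1 (4,0) count=0: revealed 8 new [(1,0) (1,1) (2,0) (2,1) (3,0) (3,1) (4,0) (4,1)] -> total=8
Click 2 (3,0) count=0: revealed 0 new [(none)] -> total=8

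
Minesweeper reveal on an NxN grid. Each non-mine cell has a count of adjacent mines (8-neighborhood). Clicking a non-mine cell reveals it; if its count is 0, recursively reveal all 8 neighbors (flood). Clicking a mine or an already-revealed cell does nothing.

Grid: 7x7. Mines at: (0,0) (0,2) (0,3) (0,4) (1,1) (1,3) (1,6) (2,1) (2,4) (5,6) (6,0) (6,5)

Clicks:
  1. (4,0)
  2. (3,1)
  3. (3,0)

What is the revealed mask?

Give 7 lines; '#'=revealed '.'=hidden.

Click 1 (4,0) count=0: revealed 22 new [(3,0) (3,1) (3,2) (3,3) (3,4) (3,5) (4,0) (4,1) (4,2) (4,3) (4,4) (4,5) (5,0) (5,1) (5,2) (5,3) (5,4) (5,5) (6,1) (6,2) (6,3) (6,4)] -> total=22
Click 2 (3,1) count=1: revealed 0 new [(none)] -> total=22
Click 3 (3,0) count=1: revealed 0 new [(none)] -> total=22

Answer: .......
.......
.......
######.
######.
######.
.####..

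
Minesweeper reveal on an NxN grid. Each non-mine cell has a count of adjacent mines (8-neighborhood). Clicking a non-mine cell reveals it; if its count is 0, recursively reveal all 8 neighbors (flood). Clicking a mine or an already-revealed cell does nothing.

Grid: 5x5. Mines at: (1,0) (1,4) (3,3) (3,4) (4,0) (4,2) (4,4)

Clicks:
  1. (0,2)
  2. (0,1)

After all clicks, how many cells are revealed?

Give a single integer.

Click 1 (0,2) count=0: revealed 9 new [(0,1) (0,2) (0,3) (1,1) (1,2) (1,3) (2,1) (2,2) (2,3)] -> total=9
Click 2 (0,1) count=1: revealed 0 new [(none)] -> total=9

Answer: 9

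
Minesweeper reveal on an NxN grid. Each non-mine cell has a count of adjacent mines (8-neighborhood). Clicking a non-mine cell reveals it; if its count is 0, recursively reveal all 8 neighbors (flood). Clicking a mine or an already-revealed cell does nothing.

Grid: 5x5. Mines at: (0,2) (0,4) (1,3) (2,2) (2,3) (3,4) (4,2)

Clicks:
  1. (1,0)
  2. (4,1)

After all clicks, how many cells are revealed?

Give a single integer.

Answer: 10

Derivation:
Click 1 (1,0) count=0: revealed 10 new [(0,0) (0,1) (1,0) (1,1) (2,0) (2,1) (3,0) (3,1) (4,0) (4,1)] -> total=10
Click 2 (4,1) count=1: revealed 0 new [(none)] -> total=10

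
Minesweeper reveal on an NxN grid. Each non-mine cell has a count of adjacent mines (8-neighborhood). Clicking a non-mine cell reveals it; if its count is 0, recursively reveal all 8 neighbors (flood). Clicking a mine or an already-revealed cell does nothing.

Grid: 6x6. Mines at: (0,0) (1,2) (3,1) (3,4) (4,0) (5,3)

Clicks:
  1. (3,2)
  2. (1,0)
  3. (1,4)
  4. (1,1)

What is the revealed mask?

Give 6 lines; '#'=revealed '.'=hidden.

Click 1 (3,2) count=1: revealed 1 new [(3,2)] -> total=1
Click 2 (1,0) count=1: revealed 1 new [(1,0)] -> total=2
Click 3 (1,4) count=0: revealed 9 new [(0,3) (0,4) (0,5) (1,3) (1,4) (1,5) (2,3) (2,4) (2,5)] -> total=11
Click 4 (1,1) count=2: revealed 1 new [(1,1)] -> total=12

Answer: ...###
##.###
...###
..#...
......
......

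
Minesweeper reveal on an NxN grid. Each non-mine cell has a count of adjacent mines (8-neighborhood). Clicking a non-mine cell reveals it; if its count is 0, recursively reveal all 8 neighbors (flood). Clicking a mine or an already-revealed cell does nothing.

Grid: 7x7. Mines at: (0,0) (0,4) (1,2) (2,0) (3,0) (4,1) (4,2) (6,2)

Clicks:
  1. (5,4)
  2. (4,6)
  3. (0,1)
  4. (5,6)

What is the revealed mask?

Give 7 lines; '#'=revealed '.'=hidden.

Click 1 (5,4) count=0: revealed 26 new [(0,5) (0,6) (1,3) (1,4) (1,5) (1,6) (2,3) (2,4) (2,5) (2,6) (3,3) (3,4) (3,5) (3,6) (4,3) (4,4) (4,5) (4,6) (5,3) (5,4) (5,5) (5,6) (6,3) (6,4) (6,5) (6,6)] -> total=26
Click 2 (4,6) count=0: revealed 0 new [(none)] -> total=26
Click 3 (0,1) count=2: revealed 1 new [(0,1)] -> total=27
Click 4 (5,6) count=0: revealed 0 new [(none)] -> total=27

Answer: .#...##
...####
...####
...####
...####
...####
...####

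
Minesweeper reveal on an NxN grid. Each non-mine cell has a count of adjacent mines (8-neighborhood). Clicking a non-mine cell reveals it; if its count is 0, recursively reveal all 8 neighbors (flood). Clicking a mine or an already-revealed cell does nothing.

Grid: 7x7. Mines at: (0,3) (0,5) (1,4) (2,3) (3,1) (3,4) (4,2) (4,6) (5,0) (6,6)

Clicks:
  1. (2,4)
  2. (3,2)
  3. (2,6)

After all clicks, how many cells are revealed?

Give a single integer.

Click 1 (2,4) count=3: revealed 1 new [(2,4)] -> total=1
Click 2 (3,2) count=3: revealed 1 new [(3,2)] -> total=2
Click 3 (2,6) count=0: revealed 6 new [(1,5) (1,6) (2,5) (2,6) (3,5) (3,6)] -> total=8

Answer: 8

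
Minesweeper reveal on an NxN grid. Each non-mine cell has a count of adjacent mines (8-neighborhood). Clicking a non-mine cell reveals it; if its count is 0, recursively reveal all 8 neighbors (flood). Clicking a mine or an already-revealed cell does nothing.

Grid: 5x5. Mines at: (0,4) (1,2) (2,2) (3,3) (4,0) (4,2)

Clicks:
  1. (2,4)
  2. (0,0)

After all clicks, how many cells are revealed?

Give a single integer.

Answer: 9

Derivation:
Click 1 (2,4) count=1: revealed 1 new [(2,4)] -> total=1
Click 2 (0,0) count=0: revealed 8 new [(0,0) (0,1) (1,0) (1,1) (2,0) (2,1) (3,0) (3,1)] -> total=9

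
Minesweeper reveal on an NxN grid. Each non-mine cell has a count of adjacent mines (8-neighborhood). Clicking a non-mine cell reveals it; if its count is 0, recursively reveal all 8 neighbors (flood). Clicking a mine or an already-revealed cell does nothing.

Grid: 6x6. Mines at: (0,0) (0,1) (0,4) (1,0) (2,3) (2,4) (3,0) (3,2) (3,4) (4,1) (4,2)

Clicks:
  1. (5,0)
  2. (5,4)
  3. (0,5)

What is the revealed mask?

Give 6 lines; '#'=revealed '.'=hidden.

Click 1 (5,0) count=1: revealed 1 new [(5,0)] -> total=1
Click 2 (5,4) count=0: revealed 6 new [(4,3) (4,4) (4,5) (5,3) (5,4) (5,5)] -> total=7
Click 3 (0,5) count=1: revealed 1 new [(0,5)] -> total=8

Answer: .....#
......
......
......
...###
#..###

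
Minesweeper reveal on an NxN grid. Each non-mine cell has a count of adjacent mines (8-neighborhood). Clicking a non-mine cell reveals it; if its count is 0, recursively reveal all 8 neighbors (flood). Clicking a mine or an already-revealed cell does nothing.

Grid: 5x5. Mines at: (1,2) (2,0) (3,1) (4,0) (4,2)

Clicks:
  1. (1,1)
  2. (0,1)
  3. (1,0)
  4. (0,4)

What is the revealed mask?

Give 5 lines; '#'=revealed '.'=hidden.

Answer: .#.##
##.##
...##
...##
...##

Derivation:
Click 1 (1,1) count=2: revealed 1 new [(1,1)] -> total=1
Click 2 (0,1) count=1: revealed 1 new [(0,1)] -> total=2
Click 3 (1,0) count=1: revealed 1 new [(1,0)] -> total=3
Click 4 (0,4) count=0: revealed 10 new [(0,3) (0,4) (1,3) (1,4) (2,3) (2,4) (3,3) (3,4) (4,3) (4,4)] -> total=13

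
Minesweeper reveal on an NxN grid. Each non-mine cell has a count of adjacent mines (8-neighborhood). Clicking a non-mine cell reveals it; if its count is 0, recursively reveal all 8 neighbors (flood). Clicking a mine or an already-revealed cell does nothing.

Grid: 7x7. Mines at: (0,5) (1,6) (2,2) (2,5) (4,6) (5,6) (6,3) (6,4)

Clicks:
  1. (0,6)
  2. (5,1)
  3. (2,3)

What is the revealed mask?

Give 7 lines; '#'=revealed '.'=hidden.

Click 1 (0,6) count=2: revealed 1 new [(0,6)] -> total=1
Click 2 (5,1) count=0: revealed 33 new [(0,0) (0,1) (0,2) (0,3) (0,4) (1,0) (1,1) (1,2) (1,3) (1,4) (2,0) (2,1) (3,0) (3,1) (3,2) (3,3) (3,4) (3,5) (4,0) (4,1) (4,2) (4,3) (4,4) (4,5) (5,0) (5,1) (5,2) (5,3) (5,4) (5,5) (6,0) (6,1) (6,2)] -> total=34
Click 3 (2,3) count=1: revealed 1 new [(2,3)] -> total=35

Answer: #####.#
#####..
##.#...
######.
######.
######.
###....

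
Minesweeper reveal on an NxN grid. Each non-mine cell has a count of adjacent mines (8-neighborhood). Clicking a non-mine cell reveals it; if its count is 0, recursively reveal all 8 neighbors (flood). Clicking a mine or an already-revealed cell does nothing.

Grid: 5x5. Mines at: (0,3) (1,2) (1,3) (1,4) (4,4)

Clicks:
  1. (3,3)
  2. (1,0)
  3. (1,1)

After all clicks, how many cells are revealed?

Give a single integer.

Click 1 (3,3) count=1: revealed 1 new [(3,3)] -> total=1
Click 2 (1,0) count=0: revealed 15 new [(0,0) (0,1) (1,0) (1,1) (2,0) (2,1) (2,2) (2,3) (3,0) (3,1) (3,2) (4,0) (4,1) (4,2) (4,3)] -> total=16
Click 3 (1,1) count=1: revealed 0 new [(none)] -> total=16

Answer: 16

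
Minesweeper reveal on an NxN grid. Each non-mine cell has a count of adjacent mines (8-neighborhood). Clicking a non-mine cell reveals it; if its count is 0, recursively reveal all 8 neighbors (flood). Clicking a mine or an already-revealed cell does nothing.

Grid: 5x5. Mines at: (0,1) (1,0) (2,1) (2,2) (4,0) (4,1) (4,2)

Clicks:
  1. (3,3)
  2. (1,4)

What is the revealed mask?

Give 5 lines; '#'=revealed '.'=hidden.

Answer: ..###
..###
...##
...##
...##

Derivation:
Click 1 (3,3) count=2: revealed 1 new [(3,3)] -> total=1
Click 2 (1,4) count=0: revealed 11 new [(0,2) (0,3) (0,4) (1,2) (1,3) (1,4) (2,3) (2,4) (3,4) (4,3) (4,4)] -> total=12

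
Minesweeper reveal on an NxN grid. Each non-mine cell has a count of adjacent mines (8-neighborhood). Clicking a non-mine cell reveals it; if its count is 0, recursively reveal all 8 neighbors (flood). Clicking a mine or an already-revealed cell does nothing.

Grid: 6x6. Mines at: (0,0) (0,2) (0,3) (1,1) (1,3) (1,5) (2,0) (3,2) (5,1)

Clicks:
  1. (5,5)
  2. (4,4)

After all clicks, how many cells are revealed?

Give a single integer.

Answer: 14

Derivation:
Click 1 (5,5) count=0: revealed 14 new [(2,3) (2,4) (2,5) (3,3) (3,4) (3,5) (4,2) (4,3) (4,4) (4,5) (5,2) (5,3) (5,4) (5,5)] -> total=14
Click 2 (4,4) count=0: revealed 0 new [(none)] -> total=14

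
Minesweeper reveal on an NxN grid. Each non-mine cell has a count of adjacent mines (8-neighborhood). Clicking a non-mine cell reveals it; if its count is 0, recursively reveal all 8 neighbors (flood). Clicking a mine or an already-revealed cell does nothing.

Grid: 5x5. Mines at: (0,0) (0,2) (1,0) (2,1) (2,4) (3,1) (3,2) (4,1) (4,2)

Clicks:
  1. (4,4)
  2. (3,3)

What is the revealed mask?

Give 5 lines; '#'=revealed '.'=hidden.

Answer: .....
.....
.....
...##
...##

Derivation:
Click 1 (4,4) count=0: revealed 4 new [(3,3) (3,4) (4,3) (4,4)] -> total=4
Click 2 (3,3) count=3: revealed 0 new [(none)] -> total=4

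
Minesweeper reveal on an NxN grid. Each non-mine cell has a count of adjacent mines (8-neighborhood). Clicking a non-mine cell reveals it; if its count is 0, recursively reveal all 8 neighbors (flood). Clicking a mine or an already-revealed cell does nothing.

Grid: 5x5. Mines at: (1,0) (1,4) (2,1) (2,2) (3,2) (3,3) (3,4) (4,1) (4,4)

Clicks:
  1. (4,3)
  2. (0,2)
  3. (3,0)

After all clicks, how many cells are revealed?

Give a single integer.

Answer: 8

Derivation:
Click 1 (4,3) count=4: revealed 1 new [(4,3)] -> total=1
Click 2 (0,2) count=0: revealed 6 new [(0,1) (0,2) (0,3) (1,1) (1,2) (1,3)] -> total=7
Click 3 (3,0) count=2: revealed 1 new [(3,0)] -> total=8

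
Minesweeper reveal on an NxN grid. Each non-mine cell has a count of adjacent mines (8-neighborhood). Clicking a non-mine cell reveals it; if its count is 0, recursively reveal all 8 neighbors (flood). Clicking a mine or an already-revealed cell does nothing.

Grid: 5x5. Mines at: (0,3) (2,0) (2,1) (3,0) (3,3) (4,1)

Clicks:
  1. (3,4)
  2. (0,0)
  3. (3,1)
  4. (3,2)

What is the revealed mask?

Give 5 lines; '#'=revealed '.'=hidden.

Click 1 (3,4) count=1: revealed 1 new [(3,4)] -> total=1
Click 2 (0,0) count=0: revealed 6 new [(0,0) (0,1) (0,2) (1,0) (1,1) (1,2)] -> total=7
Click 3 (3,1) count=4: revealed 1 new [(3,1)] -> total=8
Click 4 (3,2) count=3: revealed 1 new [(3,2)] -> total=9

Answer: ###..
###..
.....
.##.#
.....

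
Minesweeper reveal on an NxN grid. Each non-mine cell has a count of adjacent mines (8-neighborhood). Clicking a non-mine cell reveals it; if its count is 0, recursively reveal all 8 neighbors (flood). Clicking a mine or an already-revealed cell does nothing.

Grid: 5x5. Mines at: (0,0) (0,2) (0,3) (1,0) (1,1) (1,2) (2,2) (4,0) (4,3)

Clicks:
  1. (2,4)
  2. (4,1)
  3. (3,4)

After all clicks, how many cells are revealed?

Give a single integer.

Answer: 7

Derivation:
Click 1 (2,4) count=0: revealed 6 new [(1,3) (1,4) (2,3) (2,4) (3,3) (3,4)] -> total=6
Click 2 (4,1) count=1: revealed 1 new [(4,1)] -> total=7
Click 3 (3,4) count=1: revealed 0 new [(none)] -> total=7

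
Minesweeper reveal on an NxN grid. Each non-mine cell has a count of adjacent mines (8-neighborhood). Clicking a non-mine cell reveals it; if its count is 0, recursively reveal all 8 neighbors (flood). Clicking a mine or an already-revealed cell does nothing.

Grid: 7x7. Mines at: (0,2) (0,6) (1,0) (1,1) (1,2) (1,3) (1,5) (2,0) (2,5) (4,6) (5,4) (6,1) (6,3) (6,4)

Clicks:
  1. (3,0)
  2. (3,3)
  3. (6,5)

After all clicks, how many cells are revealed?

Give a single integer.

Click 1 (3,0) count=1: revealed 1 new [(3,0)] -> total=1
Click 2 (3,3) count=0: revealed 17 new [(2,1) (2,2) (2,3) (2,4) (3,1) (3,2) (3,3) (3,4) (4,0) (4,1) (4,2) (4,3) (4,4) (5,0) (5,1) (5,2) (5,3)] -> total=18
Click 3 (6,5) count=2: revealed 1 new [(6,5)] -> total=19

Answer: 19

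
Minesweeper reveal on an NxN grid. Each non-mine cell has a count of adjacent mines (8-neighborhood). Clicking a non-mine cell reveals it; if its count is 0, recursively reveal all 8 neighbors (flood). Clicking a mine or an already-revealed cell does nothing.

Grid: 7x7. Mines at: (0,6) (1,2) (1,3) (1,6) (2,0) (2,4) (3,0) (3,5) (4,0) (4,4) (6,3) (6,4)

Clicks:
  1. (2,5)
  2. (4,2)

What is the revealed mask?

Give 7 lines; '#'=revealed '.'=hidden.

Answer: .......
.......
.###.#.
.###...
.###...
.###...
.......

Derivation:
Click 1 (2,5) count=3: revealed 1 new [(2,5)] -> total=1
Click 2 (4,2) count=0: revealed 12 new [(2,1) (2,2) (2,3) (3,1) (3,2) (3,3) (4,1) (4,2) (4,3) (5,1) (5,2) (5,3)] -> total=13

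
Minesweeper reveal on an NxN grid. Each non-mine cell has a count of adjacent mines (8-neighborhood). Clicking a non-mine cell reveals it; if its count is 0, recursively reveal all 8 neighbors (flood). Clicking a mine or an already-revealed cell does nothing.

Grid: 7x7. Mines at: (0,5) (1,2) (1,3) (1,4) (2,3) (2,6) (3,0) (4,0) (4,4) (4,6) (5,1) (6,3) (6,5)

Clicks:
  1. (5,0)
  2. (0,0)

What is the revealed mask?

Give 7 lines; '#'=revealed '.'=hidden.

Click 1 (5,0) count=2: revealed 1 new [(5,0)] -> total=1
Click 2 (0,0) count=0: revealed 6 new [(0,0) (0,1) (1,0) (1,1) (2,0) (2,1)] -> total=7

Answer: ##.....
##.....
##.....
.......
.......
#......
.......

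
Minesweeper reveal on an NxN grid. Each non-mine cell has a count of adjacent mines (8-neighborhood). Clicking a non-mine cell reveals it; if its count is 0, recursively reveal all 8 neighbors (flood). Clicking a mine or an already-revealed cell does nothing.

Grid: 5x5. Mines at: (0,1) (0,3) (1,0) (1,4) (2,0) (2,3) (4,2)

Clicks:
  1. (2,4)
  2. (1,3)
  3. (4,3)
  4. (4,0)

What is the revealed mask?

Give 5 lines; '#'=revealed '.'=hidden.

Click 1 (2,4) count=2: revealed 1 new [(2,4)] -> total=1
Click 2 (1,3) count=3: revealed 1 new [(1,3)] -> total=2
Click 3 (4,3) count=1: revealed 1 new [(4,3)] -> total=3
Click 4 (4,0) count=0: revealed 4 new [(3,0) (3,1) (4,0) (4,1)] -> total=7

Answer: .....
...#.
....#
##...
##.#.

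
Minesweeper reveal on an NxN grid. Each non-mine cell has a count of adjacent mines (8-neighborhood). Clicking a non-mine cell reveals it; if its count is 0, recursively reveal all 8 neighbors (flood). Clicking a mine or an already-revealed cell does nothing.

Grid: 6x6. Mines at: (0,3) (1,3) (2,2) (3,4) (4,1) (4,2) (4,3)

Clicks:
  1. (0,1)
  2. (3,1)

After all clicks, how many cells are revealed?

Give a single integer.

Click 1 (0,1) count=0: revealed 10 new [(0,0) (0,1) (0,2) (1,0) (1,1) (1,2) (2,0) (2,1) (3,0) (3,1)] -> total=10
Click 2 (3,1) count=3: revealed 0 new [(none)] -> total=10

Answer: 10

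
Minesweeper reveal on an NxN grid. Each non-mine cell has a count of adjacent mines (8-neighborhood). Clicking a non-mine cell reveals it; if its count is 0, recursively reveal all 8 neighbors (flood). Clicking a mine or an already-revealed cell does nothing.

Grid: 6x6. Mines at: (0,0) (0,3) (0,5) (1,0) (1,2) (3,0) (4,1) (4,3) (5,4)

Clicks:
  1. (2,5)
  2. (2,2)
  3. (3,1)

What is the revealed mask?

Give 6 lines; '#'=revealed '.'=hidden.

Answer: ......
...###
..####
.#.###
....##
......

Derivation:
Click 1 (2,5) count=0: revealed 11 new [(1,3) (1,4) (1,5) (2,3) (2,4) (2,5) (3,3) (3,4) (3,5) (4,4) (4,5)] -> total=11
Click 2 (2,2) count=1: revealed 1 new [(2,2)] -> total=12
Click 3 (3,1) count=2: revealed 1 new [(3,1)] -> total=13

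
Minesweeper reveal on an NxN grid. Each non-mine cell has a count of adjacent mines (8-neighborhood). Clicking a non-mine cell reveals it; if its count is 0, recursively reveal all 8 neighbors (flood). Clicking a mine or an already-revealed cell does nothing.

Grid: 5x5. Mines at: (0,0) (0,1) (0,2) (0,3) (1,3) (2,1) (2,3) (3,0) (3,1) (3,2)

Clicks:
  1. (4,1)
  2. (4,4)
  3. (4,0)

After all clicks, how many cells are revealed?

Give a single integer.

Answer: 6

Derivation:
Click 1 (4,1) count=3: revealed 1 new [(4,1)] -> total=1
Click 2 (4,4) count=0: revealed 4 new [(3,3) (3,4) (4,3) (4,4)] -> total=5
Click 3 (4,0) count=2: revealed 1 new [(4,0)] -> total=6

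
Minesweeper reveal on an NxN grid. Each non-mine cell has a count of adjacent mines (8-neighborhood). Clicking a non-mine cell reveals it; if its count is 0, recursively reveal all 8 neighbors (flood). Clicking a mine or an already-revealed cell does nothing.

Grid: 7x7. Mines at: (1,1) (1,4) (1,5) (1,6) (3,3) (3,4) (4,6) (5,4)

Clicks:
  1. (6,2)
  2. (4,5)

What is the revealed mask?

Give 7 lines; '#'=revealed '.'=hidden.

Click 1 (6,2) count=0: revealed 18 new [(2,0) (2,1) (2,2) (3,0) (3,1) (3,2) (4,0) (4,1) (4,2) (4,3) (5,0) (5,1) (5,2) (5,3) (6,0) (6,1) (6,2) (6,3)] -> total=18
Click 2 (4,5) count=3: revealed 1 new [(4,5)] -> total=19

Answer: .......
.......
###....
###....
####.#.
####...
####...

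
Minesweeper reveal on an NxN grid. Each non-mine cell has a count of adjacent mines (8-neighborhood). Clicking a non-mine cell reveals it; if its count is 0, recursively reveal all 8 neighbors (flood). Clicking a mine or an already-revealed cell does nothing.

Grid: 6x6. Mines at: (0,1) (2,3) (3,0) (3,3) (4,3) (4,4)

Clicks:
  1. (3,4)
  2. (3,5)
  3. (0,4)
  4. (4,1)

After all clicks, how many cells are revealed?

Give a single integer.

Click 1 (3,4) count=4: revealed 1 new [(3,4)] -> total=1
Click 2 (3,5) count=1: revealed 1 new [(3,5)] -> total=2
Click 3 (0,4) count=0: revealed 10 new [(0,2) (0,3) (0,4) (0,5) (1,2) (1,3) (1,4) (1,5) (2,4) (2,5)] -> total=12
Click 4 (4,1) count=1: revealed 1 new [(4,1)] -> total=13

Answer: 13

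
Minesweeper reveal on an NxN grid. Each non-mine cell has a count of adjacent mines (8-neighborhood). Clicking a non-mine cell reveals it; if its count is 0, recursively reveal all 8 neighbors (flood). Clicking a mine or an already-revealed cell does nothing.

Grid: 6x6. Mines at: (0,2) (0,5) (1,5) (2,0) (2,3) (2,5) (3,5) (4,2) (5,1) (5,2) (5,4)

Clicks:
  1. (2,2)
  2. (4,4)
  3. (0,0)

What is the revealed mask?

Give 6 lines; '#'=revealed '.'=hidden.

Answer: ##....
##....
..#...
......
....#.
......

Derivation:
Click 1 (2,2) count=1: revealed 1 new [(2,2)] -> total=1
Click 2 (4,4) count=2: revealed 1 new [(4,4)] -> total=2
Click 3 (0,0) count=0: revealed 4 new [(0,0) (0,1) (1,0) (1,1)] -> total=6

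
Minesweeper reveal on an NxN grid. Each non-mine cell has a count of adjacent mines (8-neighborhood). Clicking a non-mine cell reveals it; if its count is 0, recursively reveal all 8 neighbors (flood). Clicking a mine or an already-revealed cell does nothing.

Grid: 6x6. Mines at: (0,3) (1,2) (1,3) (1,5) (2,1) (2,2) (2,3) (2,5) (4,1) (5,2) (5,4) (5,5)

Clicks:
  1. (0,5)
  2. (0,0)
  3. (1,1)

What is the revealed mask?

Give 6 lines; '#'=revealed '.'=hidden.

Click 1 (0,5) count=1: revealed 1 new [(0,5)] -> total=1
Click 2 (0,0) count=0: revealed 4 new [(0,0) (0,1) (1,0) (1,1)] -> total=5
Click 3 (1,1) count=3: revealed 0 new [(none)] -> total=5

Answer: ##...#
##....
......
......
......
......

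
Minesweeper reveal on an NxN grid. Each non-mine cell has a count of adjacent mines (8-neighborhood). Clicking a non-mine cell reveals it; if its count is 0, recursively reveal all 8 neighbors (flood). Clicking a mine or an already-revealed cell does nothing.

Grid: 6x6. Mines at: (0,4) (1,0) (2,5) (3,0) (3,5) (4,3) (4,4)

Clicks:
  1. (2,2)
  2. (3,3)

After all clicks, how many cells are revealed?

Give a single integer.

Answer: 15

Derivation:
Click 1 (2,2) count=0: revealed 15 new [(0,1) (0,2) (0,3) (1,1) (1,2) (1,3) (1,4) (2,1) (2,2) (2,3) (2,4) (3,1) (3,2) (3,3) (3,4)] -> total=15
Click 2 (3,3) count=2: revealed 0 new [(none)] -> total=15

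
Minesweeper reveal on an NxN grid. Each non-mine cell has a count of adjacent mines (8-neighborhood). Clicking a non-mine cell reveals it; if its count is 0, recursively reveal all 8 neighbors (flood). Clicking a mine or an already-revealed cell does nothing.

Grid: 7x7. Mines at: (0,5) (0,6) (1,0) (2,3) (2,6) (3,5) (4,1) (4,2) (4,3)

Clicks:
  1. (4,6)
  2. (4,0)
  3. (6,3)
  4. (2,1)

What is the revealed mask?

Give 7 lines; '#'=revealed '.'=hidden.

Answer: .......
.......
.#.....
.......
#...###
#######
#######

Derivation:
Click 1 (4,6) count=1: revealed 1 new [(4,6)] -> total=1
Click 2 (4,0) count=1: revealed 1 new [(4,0)] -> total=2
Click 3 (6,3) count=0: revealed 16 new [(4,4) (4,5) (5,0) (5,1) (5,2) (5,3) (5,4) (5,5) (5,6) (6,0) (6,1) (6,2) (6,3) (6,4) (6,5) (6,6)] -> total=18
Click 4 (2,1) count=1: revealed 1 new [(2,1)] -> total=19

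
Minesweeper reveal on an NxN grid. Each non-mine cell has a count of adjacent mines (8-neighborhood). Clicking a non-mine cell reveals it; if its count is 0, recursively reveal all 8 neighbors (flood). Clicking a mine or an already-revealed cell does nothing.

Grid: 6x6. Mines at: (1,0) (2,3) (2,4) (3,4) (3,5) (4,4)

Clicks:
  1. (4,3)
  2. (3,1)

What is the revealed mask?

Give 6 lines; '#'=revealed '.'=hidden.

Answer: ......
......
###...
####..
####..
####..

Derivation:
Click 1 (4,3) count=2: revealed 1 new [(4,3)] -> total=1
Click 2 (3,1) count=0: revealed 14 new [(2,0) (2,1) (2,2) (3,0) (3,1) (3,2) (3,3) (4,0) (4,1) (4,2) (5,0) (5,1) (5,2) (5,3)] -> total=15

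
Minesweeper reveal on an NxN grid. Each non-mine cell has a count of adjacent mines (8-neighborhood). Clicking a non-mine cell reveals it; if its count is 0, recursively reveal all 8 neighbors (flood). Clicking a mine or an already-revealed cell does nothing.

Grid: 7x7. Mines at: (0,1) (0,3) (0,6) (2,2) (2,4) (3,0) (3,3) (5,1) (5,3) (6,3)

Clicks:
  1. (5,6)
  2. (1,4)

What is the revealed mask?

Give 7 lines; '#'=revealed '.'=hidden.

Answer: .......
....###
.....##
....###
....###
....###
....###

Derivation:
Click 1 (5,6) count=0: revealed 16 new [(1,5) (1,6) (2,5) (2,6) (3,4) (3,5) (3,6) (4,4) (4,5) (4,6) (5,4) (5,5) (5,6) (6,4) (6,5) (6,6)] -> total=16
Click 2 (1,4) count=2: revealed 1 new [(1,4)] -> total=17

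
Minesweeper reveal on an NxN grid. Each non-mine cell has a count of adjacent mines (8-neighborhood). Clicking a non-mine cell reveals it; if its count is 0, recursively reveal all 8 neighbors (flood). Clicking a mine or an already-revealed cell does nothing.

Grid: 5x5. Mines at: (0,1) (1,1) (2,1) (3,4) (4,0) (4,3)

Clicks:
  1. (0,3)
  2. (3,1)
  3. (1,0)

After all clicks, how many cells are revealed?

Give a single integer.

Click 1 (0,3) count=0: revealed 9 new [(0,2) (0,3) (0,4) (1,2) (1,3) (1,4) (2,2) (2,3) (2,4)] -> total=9
Click 2 (3,1) count=2: revealed 1 new [(3,1)] -> total=10
Click 3 (1,0) count=3: revealed 1 new [(1,0)] -> total=11

Answer: 11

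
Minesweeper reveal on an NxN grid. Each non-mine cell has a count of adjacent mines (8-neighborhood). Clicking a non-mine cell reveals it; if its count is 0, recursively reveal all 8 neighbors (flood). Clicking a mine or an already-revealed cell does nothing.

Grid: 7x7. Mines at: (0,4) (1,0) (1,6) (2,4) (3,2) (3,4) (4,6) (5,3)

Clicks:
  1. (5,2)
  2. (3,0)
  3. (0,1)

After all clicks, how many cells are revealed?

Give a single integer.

Click 1 (5,2) count=1: revealed 1 new [(5,2)] -> total=1
Click 2 (3,0) count=0: revealed 12 new [(2,0) (2,1) (3,0) (3,1) (4,0) (4,1) (4,2) (5,0) (5,1) (6,0) (6,1) (6,2)] -> total=13
Click 3 (0,1) count=1: revealed 1 new [(0,1)] -> total=14

Answer: 14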